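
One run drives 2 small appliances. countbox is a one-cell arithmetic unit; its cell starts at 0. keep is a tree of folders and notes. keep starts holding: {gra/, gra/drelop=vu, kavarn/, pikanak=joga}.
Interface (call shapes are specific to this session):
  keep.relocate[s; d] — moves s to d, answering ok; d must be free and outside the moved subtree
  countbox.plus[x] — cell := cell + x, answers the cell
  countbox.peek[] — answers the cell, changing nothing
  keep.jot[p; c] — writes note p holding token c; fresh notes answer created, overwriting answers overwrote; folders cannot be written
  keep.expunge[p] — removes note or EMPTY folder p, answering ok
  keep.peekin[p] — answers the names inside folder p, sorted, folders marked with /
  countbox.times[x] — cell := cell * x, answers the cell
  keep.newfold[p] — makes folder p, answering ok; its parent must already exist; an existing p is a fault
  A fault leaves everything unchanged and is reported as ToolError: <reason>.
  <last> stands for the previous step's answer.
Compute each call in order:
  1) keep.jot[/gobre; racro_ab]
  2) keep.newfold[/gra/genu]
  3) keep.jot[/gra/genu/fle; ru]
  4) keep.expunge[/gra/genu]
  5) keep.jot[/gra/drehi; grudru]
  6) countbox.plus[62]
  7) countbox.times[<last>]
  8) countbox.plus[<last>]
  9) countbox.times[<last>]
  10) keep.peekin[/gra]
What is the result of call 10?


-> keep.jot(p='/gobre', c='racro_ab')
<- created
-> keep.newfold(p='/gra/genu')
<- ok
-> keep.jot(p='/gra/genu/fle', c='ru')
<- created
-> keep.expunge(p='/gra/genu')
<- ToolError: not empty
-> keep.jot(p='/gra/drehi', c='grudru')
<- created
-> countbox.plus(x='62')
<- 62
-> countbox.times(x='<last>')
<- 3844
-> countbox.plus(x='<last>')
<- 7688
-> countbox.times(x='<last>')
<- 59105344
-> keep.peekin(p='/gra')
<- [drehi, drelop, genu/]

Answer: [drehi, drelop, genu/]


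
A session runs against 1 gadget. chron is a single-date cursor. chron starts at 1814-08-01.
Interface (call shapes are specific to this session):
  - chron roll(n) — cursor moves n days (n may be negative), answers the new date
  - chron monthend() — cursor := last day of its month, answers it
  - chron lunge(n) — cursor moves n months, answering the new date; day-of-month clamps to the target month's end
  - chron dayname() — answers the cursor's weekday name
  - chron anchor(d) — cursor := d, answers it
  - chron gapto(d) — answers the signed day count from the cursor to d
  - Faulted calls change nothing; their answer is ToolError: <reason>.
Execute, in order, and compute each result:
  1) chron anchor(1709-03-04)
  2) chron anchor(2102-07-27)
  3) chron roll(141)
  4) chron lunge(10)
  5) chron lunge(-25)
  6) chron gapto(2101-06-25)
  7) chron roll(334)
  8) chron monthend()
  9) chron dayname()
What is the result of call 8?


Act: chron anchor[d=1709-03-04]
Obs: 1709-03-04
Act: chron anchor[d=2102-07-27]
Obs: 2102-07-27
Act: chron roll[n=141]
Obs: 2102-12-15
Act: chron lunge[n=10]
Obs: 2103-10-15
Act: chron lunge[n=-25]
Obs: 2101-09-15
Act: chron gapto[d=2101-06-25]
Obs: -82
Act: chron roll[n=334]
Obs: 2102-08-15
Act: chron monthend[]
Obs: 2102-08-31
Act: chron dayname[]
Obs: Thursday

Answer: 2102-08-31


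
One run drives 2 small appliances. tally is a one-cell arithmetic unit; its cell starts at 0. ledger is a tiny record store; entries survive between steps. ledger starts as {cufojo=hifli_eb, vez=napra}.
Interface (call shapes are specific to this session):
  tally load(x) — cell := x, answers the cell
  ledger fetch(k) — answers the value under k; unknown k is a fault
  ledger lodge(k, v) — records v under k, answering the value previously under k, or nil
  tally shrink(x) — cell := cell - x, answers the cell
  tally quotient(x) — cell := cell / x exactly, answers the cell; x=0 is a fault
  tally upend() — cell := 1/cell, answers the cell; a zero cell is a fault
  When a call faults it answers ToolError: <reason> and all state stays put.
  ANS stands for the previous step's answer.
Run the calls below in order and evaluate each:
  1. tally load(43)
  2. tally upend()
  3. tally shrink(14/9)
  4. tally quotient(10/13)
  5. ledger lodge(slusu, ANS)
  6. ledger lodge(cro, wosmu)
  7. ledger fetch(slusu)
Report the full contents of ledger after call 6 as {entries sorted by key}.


Now I run tally load using 43, giving 43.
Invoking tally upend, and observe 1/43.
Calling tally shrink using 14/9, — result: -593/387.
Using tally quotient using 10/13, giving -7709/3870.
I invoke ledger lodge using slusu, ANS, and get nil.
Using ledger lodge using cro, wosmu, which returns nil.
Calling ledger fetch using slusu, → -7709/3870.

Answer: {cro=wosmu, cufojo=hifli_eb, slusu=-7709/3870, vez=napra}


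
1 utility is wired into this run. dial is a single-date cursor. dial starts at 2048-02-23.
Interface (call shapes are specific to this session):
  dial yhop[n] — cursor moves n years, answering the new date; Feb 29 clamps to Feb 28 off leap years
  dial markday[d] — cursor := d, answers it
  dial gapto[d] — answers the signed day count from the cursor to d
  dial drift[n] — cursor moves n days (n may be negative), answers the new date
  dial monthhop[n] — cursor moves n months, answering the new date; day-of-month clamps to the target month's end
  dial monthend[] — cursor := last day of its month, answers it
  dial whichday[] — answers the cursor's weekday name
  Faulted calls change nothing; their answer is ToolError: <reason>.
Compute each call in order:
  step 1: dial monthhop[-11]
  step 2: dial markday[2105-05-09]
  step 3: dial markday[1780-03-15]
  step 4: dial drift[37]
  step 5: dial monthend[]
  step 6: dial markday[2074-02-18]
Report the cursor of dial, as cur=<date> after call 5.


Answer: cur=1780-04-30

Derivation:
Act: dial monthhop[n: -11]
Obs: 2047-03-23
Act: dial markday[d: 2105-05-09]
Obs: 2105-05-09
Act: dial markday[d: 1780-03-15]
Obs: 1780-03-15
Act: dial drift[n: 37]
Obs: 1780-04-21
Act: dial monthend[]
Obs: 1780-04-30
Act: dial markday[d: 2074-02-18]
Obs: 2074-02-18


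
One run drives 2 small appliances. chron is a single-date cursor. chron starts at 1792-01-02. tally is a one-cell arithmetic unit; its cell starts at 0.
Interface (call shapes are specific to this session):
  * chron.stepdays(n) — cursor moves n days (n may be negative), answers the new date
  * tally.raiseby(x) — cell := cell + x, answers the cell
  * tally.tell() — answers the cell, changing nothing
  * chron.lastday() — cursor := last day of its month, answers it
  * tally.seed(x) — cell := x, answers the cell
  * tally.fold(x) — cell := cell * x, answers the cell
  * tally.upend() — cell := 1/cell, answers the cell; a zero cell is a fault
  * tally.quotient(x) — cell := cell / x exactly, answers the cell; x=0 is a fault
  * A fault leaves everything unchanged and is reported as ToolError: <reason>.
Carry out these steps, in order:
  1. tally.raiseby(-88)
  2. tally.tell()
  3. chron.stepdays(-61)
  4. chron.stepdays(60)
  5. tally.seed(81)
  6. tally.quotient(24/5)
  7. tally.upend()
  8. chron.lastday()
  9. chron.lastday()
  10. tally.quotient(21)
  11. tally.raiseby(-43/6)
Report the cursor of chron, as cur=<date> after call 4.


Answer: cur=1792-01-01

Derivation:
# tally.raiseby(x=-88) ~> -88
# tally.tell() ~> -88
# chron.stepdays(n=-61) ~> 1791-11-02
# chron.stepdays(n=60) ~> 1792-01-01
# tally.seed(x=81) ~> 81
# tally.quotient(x=24/5) ~> 135/8
# tally.upend() ~> 8/135
# chron.lastday() ~> 1792-01-31
# chron.lastday() ~> 1792-01-31
# tally.quotient(x=21) ~> 8/2835
# tally.raiseby(x=-43/6) ~> -40619/5670


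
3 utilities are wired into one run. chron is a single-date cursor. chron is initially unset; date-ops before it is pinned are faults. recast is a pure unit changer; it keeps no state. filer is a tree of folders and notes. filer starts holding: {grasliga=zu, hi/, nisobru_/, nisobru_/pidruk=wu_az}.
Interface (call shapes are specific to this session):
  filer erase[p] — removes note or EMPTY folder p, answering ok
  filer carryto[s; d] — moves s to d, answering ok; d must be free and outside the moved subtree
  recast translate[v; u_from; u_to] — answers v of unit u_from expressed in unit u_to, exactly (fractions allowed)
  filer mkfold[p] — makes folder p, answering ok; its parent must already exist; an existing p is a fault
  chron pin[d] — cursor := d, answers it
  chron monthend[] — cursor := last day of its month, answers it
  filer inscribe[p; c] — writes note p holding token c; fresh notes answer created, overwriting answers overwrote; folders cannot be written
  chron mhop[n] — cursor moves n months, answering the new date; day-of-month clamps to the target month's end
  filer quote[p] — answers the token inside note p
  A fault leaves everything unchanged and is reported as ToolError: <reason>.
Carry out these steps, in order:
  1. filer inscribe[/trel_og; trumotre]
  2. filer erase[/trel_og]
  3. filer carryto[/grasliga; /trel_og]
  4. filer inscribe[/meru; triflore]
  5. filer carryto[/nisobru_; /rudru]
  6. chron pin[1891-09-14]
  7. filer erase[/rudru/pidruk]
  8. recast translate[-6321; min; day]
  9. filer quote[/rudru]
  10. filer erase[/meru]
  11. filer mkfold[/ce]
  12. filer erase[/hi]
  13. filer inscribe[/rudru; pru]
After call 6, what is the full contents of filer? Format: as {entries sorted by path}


Answer: {hi/, meru=triflore, rudru/, rudru/pidruk=wu_az, trel_og=zu}

Derivation:
Step: filer inscribe[p→/trel_og; c→trumotre]
Result: created
Step: filer erase[p→/trel_og]
Result: ok
Step: filer carryto[s→/grasliga; d→/trel_og]
Result: ok
Step: filer inscribe[p→/meru; c→triflore]
Result: created
Step: filer carryto[s→/nisobru_; d→/rudru]
Result: ok
Step: chron pin[d→1891-09-14]
Result: 1891-09-14
Step: filer erase[p→/rudru/pidruk]
Result: ok
Step: recast translate[v→-6321; u_from→min; u_to→day]
Result: -2107/480
Step: filer quote[p→/rudru]
Result: ToolError: is a directory
Step: filer erase[p→/meru]
Result: ok
Step: filer mkfold[p→/ce]
Result: ok
Step: filer erase[p→/hi]
Result: ok
Step: filer inscribe[p→/rudru; c→pru]
Result: ToolError: is a directory


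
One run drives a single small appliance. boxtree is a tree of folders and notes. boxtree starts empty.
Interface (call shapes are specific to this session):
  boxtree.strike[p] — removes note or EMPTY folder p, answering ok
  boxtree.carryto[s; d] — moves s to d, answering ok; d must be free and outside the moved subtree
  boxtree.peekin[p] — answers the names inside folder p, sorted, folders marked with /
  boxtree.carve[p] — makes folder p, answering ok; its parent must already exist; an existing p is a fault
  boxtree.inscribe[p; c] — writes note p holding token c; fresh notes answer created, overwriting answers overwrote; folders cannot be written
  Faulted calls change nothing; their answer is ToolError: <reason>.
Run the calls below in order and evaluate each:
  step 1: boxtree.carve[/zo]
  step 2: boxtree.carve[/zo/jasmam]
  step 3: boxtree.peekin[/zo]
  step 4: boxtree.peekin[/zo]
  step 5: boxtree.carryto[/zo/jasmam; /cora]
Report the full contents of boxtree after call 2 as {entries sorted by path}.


Answer: {zo/, zo/jasmam/}

Derivation:
I invoke boxtree.carve with p=/zo, yielding ok.
Using boxtree.carve with p=/zo/jasmam, yielding ok.
Then boxtree.peekin with p=/zo, — result: [jasmam/].
I use boxtree.peekin with p=/zo, and get [jasmam/].
Using boxtree.carryto with s=/zo/jasmam, d=/cora, → ok.


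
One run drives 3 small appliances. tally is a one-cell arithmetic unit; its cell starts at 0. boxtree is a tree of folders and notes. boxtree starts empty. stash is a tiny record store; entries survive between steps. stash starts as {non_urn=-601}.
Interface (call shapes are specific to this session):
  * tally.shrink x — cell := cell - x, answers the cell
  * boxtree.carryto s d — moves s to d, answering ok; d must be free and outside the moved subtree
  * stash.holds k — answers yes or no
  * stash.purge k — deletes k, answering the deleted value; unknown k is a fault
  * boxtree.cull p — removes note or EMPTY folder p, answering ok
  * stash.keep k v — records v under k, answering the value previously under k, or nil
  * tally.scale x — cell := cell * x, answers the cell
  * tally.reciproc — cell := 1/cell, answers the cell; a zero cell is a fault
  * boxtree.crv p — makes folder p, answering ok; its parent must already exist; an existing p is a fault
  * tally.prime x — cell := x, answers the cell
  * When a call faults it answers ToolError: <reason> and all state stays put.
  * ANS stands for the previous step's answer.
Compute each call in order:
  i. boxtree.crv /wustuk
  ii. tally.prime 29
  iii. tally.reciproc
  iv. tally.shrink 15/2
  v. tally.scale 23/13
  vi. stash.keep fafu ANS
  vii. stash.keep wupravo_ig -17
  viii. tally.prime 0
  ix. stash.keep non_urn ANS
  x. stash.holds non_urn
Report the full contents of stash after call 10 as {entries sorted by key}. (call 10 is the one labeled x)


CALL crv[p=/wustuk]
RET  ok
CALL prime[x=29]
RET  29
CALL reciproc[]
RET  1/29
CALL shrink[x=15/2]
RET  -433/58
CALL scale[x=23/13]
RET  -9959/754
CALL keep[k=fafu; v=ANS]
RET  nil
CALL keep[k=wupravo_ig; v=-17]
RET  nil
CALL prime[x=0]
RET  0
CALL keep[k=non_urn; v=ANS]
RET  -601
CALL holds[k=non_urn]
RET  yes

Answer: {fafu=-9959/754, non_urn=0, wupravo_ig=-17}


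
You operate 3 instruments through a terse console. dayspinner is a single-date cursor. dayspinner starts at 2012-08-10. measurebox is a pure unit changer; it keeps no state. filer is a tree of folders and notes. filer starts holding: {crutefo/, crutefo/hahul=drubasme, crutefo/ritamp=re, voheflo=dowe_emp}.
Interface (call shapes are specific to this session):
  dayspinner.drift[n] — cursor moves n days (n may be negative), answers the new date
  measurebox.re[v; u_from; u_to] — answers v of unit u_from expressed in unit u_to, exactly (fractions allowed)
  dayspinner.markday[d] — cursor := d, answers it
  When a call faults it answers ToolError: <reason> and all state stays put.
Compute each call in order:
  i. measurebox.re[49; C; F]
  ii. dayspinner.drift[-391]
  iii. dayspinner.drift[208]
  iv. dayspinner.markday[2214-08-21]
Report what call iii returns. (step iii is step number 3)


Answer: 2012-02-09

Derivation:
# 1. measurebox.re(49, C, F) : 601/5
# 2. dayspinner.drift(-391) : 2011-07-16
# 3. dayspinner.drift(208) : 2012-02-09
# 4. dayspinner.markday(2214-08-21) : 2214-08-21


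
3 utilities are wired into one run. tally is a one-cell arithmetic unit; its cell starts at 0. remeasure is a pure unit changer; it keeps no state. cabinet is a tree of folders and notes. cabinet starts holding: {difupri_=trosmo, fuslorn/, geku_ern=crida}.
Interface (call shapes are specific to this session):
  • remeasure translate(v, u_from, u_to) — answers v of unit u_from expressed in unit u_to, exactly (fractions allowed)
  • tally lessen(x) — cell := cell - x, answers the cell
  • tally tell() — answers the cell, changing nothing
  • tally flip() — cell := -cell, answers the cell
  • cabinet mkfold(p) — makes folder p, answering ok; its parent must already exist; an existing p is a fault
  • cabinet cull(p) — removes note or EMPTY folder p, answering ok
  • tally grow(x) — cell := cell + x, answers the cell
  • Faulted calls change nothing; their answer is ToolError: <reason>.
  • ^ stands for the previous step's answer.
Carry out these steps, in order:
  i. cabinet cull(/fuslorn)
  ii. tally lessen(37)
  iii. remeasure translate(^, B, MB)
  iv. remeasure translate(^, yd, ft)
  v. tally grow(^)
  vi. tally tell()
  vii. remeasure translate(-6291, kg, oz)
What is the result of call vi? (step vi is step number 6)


% cabinet cull p: /fuslorn
:: ok
% tally lessen x: 37
:: -37
% remeasure translate v: ^ u_from: B u_to: MB
:: -37/1000000
% remeasure translate v: ^ u_from: yd u_to: ft
:: -111/1000000
% tally grow x: ^
:: -37000111/1000000
% tally tell
:: -37000111/1000000
% remeasure translate v: -6291 u_from: kg u_to: oz
:: -10065600000000/45359237

Answer: -37000111/1000000


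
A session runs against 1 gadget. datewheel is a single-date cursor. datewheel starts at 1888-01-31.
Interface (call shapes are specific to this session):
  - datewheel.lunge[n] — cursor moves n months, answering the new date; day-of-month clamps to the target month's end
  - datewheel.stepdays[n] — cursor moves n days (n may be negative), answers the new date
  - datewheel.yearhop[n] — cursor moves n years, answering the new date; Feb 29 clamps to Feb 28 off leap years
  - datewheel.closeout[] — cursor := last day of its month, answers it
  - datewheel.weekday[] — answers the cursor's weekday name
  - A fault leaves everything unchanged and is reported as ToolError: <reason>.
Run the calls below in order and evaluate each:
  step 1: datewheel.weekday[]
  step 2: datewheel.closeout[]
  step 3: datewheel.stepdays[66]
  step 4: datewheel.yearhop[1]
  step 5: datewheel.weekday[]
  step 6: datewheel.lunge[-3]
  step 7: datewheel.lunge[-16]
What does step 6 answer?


Answer: 1889-01-06

Derivation:
;; datewheel.weekday() => Tuesday
;; datewheel.closeout() => 1888-01-31
;; datewheel.stepdays(n=66) => 1888-04-06
;; datewheel.yearhop(n=1) => 1889-04-06
;; datewheel.weekday() => Saturday
;; datewheel.lunge(n=-3) => 1889-01-06
;; datewheel.lunge(n=-16) => 1887-09-06


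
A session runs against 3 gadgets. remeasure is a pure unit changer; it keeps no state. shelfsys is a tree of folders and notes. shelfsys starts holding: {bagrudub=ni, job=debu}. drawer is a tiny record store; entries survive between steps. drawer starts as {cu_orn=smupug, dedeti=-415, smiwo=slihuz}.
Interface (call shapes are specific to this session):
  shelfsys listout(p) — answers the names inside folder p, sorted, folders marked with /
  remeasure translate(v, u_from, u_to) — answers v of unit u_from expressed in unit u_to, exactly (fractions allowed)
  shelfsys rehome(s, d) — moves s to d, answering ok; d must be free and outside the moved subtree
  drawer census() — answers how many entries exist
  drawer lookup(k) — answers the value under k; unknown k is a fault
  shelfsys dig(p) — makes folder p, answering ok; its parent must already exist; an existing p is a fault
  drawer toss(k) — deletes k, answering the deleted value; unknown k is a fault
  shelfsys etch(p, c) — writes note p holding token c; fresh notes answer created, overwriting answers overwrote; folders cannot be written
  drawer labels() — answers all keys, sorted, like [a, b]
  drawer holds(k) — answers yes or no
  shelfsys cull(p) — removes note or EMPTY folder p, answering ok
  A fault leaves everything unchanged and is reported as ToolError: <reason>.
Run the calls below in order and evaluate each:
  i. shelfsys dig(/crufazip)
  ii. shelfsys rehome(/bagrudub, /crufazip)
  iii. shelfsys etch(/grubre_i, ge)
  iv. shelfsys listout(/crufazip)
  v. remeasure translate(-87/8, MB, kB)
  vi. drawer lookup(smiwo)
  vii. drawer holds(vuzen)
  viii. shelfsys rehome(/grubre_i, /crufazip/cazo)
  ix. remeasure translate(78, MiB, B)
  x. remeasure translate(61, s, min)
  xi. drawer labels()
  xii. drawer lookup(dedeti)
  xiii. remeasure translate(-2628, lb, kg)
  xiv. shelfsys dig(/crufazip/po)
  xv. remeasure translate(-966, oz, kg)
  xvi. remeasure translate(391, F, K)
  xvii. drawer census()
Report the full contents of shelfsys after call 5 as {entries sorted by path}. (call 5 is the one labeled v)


Answer: {bagrudub=ni, crufazip/, grubre_i=ge, job=debu}

Derivation:
Do: shelfsys dig[p='/crufazip']
See: ok
Do: shelfsys rehome[s='/bagrudub'; d='/crufazip']
See: ToolError: exists
Do: shelfsys etch[p='/grubre_i'; c='ge']
See: created
Do: shelfsys listout[p='/crufazip']
See: []
Do: remeasure translate[v='-87/8'; u_from='MB'; u_to='kB']
See: -10875
Do: drawer lookup[k='smiwo']
See: slihuz
Do: drawer holds[k='vuzen']
See: no
Do: shelfsys rehome[s='/grubre_i'; d='/crufazip/cazo']
See: ok
Do: remeasure translate[v='78'; u_from='MiB'; u_to='B']
See: 81788928
Do: remeasure translate[v='61'; u_from='s'; u_to='min']
See: 61/60
Do: drawer labels[]
See: [cu_orn, dedeti, smiwo]
Do: drawer lookup[k='dedeti']
See: -415
Do: remeasure translate[v='-2628'; u_from='lb'; u_to='kg']
See: -29801018709/25000000
Do: shelfsys dig[p='/crufazip/po']
See: ok
Do: remeasure translate[v='-966'; u_from='oz'; u_to='kg']
See: -21908511471/800000000
Do: remeasure translate[v='391'; u_from='F'; u_to='K']
See: 85067/180
Do: drawer census[]
See: 3


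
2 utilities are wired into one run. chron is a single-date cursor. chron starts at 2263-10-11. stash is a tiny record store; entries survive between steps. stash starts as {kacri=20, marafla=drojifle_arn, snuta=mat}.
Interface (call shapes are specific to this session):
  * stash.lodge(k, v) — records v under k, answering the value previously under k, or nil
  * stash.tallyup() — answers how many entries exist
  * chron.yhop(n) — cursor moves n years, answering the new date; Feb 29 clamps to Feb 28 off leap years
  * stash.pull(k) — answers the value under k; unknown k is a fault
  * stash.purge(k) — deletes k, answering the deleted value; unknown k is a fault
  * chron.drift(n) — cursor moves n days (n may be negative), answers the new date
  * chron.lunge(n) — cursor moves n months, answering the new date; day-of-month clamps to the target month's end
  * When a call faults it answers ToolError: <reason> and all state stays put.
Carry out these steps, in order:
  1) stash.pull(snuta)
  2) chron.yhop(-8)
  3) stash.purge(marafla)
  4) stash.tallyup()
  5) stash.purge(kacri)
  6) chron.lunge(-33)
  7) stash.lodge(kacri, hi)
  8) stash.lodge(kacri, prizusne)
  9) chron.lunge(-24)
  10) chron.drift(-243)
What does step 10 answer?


# 1. stash.pull(k: snuta) -> mat
# 2. chron.yhop(n: -8) -> 2255-10-11
# 3. stash.purge(k: marafla) -> drojifle_arn
# 4. stash.tallyup() -> 2
# 5. stash.purge(k: kacri) -> 20
# 6. chron.lunge(n: -33) -> 2253-01-11
# 7. stash.lodge(k: kacri, v: hi) -> nil
# 8. stash.lodge(k: kacri, v: prizusne) -> hi
# 9. chron.lunge(n: -24) -> 2251-01-11
# 10. chron.drift(n: -243) -> 2250-05-13

Answer: 2250-05-13


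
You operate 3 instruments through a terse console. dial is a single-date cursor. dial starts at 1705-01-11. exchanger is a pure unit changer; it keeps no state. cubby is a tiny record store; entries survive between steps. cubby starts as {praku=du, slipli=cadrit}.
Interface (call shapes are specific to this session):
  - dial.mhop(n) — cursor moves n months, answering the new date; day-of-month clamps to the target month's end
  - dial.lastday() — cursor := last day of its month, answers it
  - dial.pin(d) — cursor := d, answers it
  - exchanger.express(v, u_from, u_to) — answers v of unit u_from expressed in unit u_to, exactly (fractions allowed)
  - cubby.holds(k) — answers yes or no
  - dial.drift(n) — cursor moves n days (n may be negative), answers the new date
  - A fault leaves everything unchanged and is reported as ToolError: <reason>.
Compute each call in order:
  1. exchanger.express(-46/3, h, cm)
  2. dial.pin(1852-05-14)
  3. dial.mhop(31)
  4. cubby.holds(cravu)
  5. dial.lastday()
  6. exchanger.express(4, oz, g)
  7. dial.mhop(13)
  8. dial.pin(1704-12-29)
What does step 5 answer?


Answer: 1854-12-31

Derivation:
$ express v='-46/3' u_from='h' u_to='cm'
= ToolError: incompatible units
$ pin d='1852-05-14'
= 1852-05-14
$ mhop n='31'
= 1854-12-14
$ holds k='cravu'
= no
$ lastday
= 1854-12-31
$ express v='4' u_from='oz' u_to='g'
= 45359237/400000
$ mhop n='13'
= 1856-01-31
$ pin d='1704-12-29'
= 1704-12-29


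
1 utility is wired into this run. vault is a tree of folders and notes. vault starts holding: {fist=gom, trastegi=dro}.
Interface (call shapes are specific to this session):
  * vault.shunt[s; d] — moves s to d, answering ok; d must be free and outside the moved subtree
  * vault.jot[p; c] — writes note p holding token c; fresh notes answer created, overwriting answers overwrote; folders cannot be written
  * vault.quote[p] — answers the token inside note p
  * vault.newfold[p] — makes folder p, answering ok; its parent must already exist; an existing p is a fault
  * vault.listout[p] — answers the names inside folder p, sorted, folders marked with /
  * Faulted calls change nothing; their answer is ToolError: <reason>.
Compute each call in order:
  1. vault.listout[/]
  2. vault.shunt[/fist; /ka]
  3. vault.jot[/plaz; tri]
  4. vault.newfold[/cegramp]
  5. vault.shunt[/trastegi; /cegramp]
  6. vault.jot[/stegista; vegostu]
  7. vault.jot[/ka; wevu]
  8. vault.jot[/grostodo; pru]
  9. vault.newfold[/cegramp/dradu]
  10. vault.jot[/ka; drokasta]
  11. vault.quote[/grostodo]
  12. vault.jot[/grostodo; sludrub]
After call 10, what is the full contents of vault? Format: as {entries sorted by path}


Act: listout[p=/]
Obs: [fist, trastegi]
Act: shunt[s=/fist; d=/ka]
Obs: ok
Act: jot[p=/plaz; c=tri]
Obs: created
Act: newfold[p=/cegramp]
Obs: ok
Act: shunt[s=/trastegi; d=/cegramp]
Obs: ToolError: exists
Act: jot[p=/stegista; c=vegostu]
Obs: created
Act: jot[p=/ka; c=wevu]
Obs: overwrote
Act: jot[p=/grostodo; c=pru]
Obs: created
Act: newfold[p=/cegramp/dradu]
Obs: ok
Act: jot[p=/ka; c=drokasta]
Obs: overwrote
Act: quote[p=/grostodo]
Obs: pru
Act: jot[p=/grostodo; c=sludrub]
Obs: overwrote

Answer: {cegramp/, cegramp/dradu/, grostodo=pru, ka=drokasta, plaz=tri, stegista=vegostu, trastegi=dro}


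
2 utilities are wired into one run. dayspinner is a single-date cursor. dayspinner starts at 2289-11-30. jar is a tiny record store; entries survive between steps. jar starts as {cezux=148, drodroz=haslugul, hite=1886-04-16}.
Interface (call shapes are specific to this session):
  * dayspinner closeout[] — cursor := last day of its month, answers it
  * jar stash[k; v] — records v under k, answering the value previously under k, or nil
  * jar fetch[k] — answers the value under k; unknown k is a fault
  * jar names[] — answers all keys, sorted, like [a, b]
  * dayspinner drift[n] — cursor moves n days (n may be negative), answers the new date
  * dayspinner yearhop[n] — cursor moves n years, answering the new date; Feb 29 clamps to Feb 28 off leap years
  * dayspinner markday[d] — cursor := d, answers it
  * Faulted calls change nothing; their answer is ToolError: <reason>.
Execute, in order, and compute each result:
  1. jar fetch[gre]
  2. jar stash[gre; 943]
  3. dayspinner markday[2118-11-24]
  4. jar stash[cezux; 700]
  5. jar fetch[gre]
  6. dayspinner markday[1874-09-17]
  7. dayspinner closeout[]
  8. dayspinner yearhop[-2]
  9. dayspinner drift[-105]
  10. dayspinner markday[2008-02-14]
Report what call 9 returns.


Answer: 1872-06-17

Derivation:
// jar fetch(k: gre) : ToolError: no such key gre
// jar stash(k: gre, v: 943) : nil
// dayspinner markday(d: 2118-11-24) : 2118-11-24
// jar stash(k: cezux, v: 700) : 148
// jar fetch(k: gre) : 943
// dayspinner markday(d: 1874-09-17) : 1874-09-17
// dayspinner closeout() : 1874-09-30
// dayspinner yearhop(n: -2) : 1872-09-30
// dayspinner drift(n: -105) : 1872-06-17
// dayspinner markday(d: 2008-02-14) : 2008-02-14


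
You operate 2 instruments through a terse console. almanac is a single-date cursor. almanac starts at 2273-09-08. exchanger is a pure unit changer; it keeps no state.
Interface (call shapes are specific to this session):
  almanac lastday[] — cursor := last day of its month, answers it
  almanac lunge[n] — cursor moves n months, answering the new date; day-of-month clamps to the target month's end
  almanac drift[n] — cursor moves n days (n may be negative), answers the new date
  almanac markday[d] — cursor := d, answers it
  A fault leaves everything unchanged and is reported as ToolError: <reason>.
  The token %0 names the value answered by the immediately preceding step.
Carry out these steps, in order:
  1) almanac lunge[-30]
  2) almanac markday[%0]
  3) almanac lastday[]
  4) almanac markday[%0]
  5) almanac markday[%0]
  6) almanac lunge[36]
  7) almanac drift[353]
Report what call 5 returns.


Answer: 2271-03-31

Derivation:
% almanac lunge n='-30'
= 2271-03-08
% almanac markday d='%0'
= 2271-03-08
% almanac lastday
= 2271-03-31
% almanac markday d='%0'
= 2271-03-31
% almanac markday d='%0'
= 2271-03-31
% almanac lunge n='36'
= 2274-03-31
% almanac drift n='353'
= 2275-03-19


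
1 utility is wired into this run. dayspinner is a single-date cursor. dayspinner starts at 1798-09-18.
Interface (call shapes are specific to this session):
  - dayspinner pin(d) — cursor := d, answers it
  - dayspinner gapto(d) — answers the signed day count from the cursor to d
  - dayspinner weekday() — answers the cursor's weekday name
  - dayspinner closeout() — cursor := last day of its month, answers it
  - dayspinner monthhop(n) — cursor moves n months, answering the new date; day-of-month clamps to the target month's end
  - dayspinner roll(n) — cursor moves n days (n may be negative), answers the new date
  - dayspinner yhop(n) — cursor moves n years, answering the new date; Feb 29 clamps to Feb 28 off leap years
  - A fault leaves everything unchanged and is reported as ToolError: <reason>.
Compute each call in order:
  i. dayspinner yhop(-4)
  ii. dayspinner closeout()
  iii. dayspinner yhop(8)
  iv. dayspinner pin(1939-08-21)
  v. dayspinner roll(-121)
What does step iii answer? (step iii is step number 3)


Now I run dayspinner yhop using n=-4, and get 1794-09-18.
I invoke dayspinner closeout(): 1794-09-30.
Using dayspinner yhop using n=8: 1802-09-30.
Invoking dayspinner pin using d=1939-08-21, — result: 1939-08-21.
I call dayspinner roll using n=-121, giving 1939-04-22.

Answer: 1802-09-30


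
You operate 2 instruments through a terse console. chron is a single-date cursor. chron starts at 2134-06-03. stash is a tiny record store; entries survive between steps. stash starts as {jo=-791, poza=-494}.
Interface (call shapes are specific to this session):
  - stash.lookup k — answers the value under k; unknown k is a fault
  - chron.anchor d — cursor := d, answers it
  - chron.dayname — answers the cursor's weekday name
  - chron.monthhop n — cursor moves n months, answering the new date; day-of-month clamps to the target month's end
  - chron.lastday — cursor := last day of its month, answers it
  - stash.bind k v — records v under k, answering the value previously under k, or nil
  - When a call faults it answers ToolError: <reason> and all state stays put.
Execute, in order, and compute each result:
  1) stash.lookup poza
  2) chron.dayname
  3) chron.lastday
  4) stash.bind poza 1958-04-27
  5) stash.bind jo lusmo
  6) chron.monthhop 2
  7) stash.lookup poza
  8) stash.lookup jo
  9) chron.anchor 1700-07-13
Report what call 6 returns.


% stash.lookup poza
:: -494
% chron.dayname
:: Thursday
% chron.lastday
:: 2134-06-30
% stash.bind poza 1958-04-27
:: -494
% stash.bind jo lusmo
:: -791
% chron.monthhop 2
:: 2134-08-30
% stash.lookup poza
:: 1958-04-27
% stash.lookup jo
:: lusmo
% chron.anchor 1700-07-13
:: 1700-07-13

Answer: 2134-08-30


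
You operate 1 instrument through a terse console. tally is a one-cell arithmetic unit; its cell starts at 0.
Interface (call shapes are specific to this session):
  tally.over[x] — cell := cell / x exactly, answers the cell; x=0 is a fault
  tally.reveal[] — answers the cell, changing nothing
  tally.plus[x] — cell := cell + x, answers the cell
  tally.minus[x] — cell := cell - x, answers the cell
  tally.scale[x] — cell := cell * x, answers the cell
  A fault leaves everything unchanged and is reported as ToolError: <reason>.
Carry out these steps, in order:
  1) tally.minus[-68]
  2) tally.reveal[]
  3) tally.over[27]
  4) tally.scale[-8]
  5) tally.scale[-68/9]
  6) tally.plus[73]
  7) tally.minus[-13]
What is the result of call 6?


% tally.minus(x→-68) : 68
% tally.reveal() : 68
% tally.over(x→27) : 68/27
% tally.scale(x→-8) : -544/27
% tally.scale(x→-68/9) : 36992/243
% tally.plus(x→73) : 54731/243
% tally.minus(x→-13) : 57890/243

Answer: 54731/243


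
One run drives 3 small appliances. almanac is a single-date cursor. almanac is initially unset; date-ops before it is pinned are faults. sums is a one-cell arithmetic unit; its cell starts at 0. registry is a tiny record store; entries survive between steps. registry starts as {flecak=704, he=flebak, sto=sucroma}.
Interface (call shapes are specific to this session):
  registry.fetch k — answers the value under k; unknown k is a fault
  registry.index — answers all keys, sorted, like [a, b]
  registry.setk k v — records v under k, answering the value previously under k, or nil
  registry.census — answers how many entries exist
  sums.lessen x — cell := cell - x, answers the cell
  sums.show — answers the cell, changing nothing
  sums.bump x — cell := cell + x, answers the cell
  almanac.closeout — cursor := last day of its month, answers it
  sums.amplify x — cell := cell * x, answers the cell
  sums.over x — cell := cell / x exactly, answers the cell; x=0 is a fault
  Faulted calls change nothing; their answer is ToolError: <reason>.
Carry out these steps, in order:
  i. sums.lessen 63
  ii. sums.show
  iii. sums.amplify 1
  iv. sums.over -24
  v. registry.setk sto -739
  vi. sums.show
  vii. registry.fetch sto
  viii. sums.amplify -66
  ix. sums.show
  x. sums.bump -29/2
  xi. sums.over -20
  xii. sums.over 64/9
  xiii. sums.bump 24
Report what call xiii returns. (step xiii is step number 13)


Answer: 129639/5120

Derivation:
// sums.lessen(x=63) ~> -63
// sums.show() ~> -63
// sums.amplify(x=1) ~> -63
// sums.over(x=-24) ~> 21/8
// registry.setk(k=sto, v=-739) ~> sucroma
// sums.show() ~> 21/8
// registry.fetch(k=sto) ~> -739
// sums.amplify(x=-66) ~> -693/4
// sums.show() ~> -693/4
// sums.bump(x=-29/2) ~> -751/4
// sums.over(x=-20) ~> 751/80
// sums.over(x=64/9) ~> 6759/5120
// sums.bump(x=24) ~> 129639/5120


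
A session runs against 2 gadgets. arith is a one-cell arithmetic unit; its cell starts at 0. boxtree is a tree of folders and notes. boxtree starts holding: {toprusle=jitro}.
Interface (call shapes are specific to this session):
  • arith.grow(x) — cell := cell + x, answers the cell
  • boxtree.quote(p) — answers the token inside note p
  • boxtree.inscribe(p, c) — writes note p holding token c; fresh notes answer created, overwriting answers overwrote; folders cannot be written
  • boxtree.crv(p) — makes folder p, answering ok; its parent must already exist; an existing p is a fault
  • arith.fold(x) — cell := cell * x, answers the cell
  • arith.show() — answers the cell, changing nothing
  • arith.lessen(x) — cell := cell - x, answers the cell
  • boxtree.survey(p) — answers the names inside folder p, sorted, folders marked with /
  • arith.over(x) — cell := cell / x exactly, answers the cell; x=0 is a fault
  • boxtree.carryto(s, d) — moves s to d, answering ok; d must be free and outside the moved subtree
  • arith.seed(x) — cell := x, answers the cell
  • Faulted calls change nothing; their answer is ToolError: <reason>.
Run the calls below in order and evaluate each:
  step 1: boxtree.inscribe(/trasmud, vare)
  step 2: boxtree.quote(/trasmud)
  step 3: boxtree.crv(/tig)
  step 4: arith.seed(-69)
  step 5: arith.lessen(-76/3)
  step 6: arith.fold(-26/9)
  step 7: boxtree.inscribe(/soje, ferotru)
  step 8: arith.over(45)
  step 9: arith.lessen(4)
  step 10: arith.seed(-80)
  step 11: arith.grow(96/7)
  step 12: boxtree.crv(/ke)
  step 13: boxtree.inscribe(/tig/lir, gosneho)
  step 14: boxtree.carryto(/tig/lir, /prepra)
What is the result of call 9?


-> boxtree.inscribe(p='/trasmud', c='vare')
<- created
-> boxtree.quote(p='/trasmud')
<- vare
-> boxtree.crv(p='/tig')
<- ok
-> arith.seed(x='-69')
<- -69
-> arith.lessen(x='-76/3')
<- -131/3
-> arith.fold(x='-26/9')
<- 3406/27
-> boxtree.inscribe(p='/soje', c='ferotru')
<- created
-> arith.over(x='45')
<- 3406/1215
-> arith.lessen(x='4')
<- -1454/1215
-> arith.seed(x='-80')
<- -80
-> arith.grow(x='96/7')
<- -464/7
-> boxtree.crv(p='/ke')
<- ok
-> boxtree.inscribe(p='/tig/lir', c='gosneho')
<- created
-> boxtree.carryto(s='/tig/lir', d='/prepra')
<- ok

Answer: -1454/1215


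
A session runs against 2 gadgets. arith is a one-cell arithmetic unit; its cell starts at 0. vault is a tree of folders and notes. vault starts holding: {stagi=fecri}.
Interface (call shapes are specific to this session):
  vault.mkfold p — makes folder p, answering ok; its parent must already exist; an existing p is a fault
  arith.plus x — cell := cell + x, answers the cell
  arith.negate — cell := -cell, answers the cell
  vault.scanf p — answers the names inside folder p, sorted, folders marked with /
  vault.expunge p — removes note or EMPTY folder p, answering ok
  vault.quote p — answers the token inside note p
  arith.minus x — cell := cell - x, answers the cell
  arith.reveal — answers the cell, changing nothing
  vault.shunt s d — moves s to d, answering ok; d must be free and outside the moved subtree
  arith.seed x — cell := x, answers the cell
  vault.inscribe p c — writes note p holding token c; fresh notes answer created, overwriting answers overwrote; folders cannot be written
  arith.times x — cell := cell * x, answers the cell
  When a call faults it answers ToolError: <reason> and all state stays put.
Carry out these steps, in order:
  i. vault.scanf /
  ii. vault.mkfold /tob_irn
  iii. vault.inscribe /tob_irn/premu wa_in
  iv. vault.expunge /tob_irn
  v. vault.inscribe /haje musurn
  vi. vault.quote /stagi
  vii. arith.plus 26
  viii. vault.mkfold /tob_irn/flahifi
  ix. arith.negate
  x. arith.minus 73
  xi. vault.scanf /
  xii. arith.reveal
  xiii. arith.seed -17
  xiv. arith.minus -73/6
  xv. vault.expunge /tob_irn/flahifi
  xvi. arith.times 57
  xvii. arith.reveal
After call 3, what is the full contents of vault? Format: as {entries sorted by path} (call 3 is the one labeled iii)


I try vault.scanf with p='/', and get [stagi].
Calling vault.mkfold with p='/tob_irn', → ok.
Next I call vault.inscribe with p='/tob_irn/premu', c='wa_in', — result: created.
Next I call vault.expunge with p='/tob_irn', giving ToolError: not empty.
Next I call vault.inscribe with p='/haje', c='musurn': created.
Invoking vault.quote with p='/stagi', — result: fecri.
Invoking arith.plus with x='26', which returns 26.
I call vault.mkfold with p='/tob_irn/flahifi', giving ok.
I run arith.negate, — result: -26.
I use arith.minus with x='73', and observe -99.
Then vault.scanf with p='/': [haje, stagi, tob_irn/].
Now I run arith.reveal(), and see -99.
Then arith.seed with x='-17', which returns -17.
I invoke arith.minus with x='-73/6': -29/6.
Next I call vault.expunge with p='/tob_irn/flahifi': ok.
Then arith.times with x='57', giving -551/2.
I invoke arith.reveal, and get -551/2.

Answer: {stagi=fecri, tob_irn/, tob_irn/premu=wa_in}


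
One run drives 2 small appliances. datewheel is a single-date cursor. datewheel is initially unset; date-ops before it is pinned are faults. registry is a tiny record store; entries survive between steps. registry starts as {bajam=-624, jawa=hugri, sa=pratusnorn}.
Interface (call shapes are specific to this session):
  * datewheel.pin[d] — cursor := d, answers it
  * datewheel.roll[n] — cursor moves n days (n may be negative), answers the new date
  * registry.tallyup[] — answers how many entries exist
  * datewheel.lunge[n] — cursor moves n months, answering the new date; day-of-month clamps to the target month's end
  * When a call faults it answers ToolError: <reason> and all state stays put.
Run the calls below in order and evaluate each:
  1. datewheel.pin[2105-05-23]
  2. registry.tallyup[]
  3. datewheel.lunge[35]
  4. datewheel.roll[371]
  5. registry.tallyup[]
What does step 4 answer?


Answer: 2109-04-29

Derivation:
>> pin(2105-05-23)
<< 2105-05-23
>> tallyup()
<< 3
>> lunge(35)
<< 2108-04-23
>> roll(371)
<< 2109-04-29
>> tallyup()
<< 3


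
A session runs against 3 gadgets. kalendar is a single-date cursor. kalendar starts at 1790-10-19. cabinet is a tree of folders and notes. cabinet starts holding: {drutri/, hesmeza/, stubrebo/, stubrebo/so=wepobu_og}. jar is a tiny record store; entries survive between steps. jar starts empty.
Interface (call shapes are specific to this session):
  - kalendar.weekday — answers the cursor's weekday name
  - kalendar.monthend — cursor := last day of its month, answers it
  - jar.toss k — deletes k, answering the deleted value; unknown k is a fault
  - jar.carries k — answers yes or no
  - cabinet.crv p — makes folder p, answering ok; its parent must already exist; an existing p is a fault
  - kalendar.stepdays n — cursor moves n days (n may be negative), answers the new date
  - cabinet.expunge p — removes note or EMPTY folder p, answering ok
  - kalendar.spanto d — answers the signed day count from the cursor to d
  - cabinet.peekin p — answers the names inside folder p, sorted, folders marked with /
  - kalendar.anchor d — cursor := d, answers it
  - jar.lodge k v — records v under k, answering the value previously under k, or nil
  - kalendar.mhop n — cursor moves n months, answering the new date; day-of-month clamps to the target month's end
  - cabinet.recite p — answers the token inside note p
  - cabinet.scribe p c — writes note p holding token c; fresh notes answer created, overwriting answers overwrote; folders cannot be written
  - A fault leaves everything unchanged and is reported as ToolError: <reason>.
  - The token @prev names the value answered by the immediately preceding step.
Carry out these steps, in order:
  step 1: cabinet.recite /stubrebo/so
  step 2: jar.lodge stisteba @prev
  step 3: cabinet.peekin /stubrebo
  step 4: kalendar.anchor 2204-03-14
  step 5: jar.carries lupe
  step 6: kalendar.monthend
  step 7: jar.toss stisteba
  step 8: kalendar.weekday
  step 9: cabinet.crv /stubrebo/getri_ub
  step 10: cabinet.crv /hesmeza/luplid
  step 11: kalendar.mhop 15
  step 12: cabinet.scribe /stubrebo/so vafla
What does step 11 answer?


Answer: 2205-06-30

Derivation:
% 1. recite(p: /stubrebo/so) ~> wepobu_og
% 2. lodge(k: stisteba, v: @prev) ~> nil
% 3. peekin(p: /stubrebo) ~> [so]
% 4. anchor(d: 2204-03-14) ~> 2204-03-14
% 5. carries(k: lupe) ~> no
% 6. monthend() ~> 2204-03-31
% 7. toss(k: stisteba) ~> wepobu_og
% 8. weekday() ~> Saturday
% 9. crv(p: /stubrebo/getri_ub) ~> ok
% 10. crv(p: /hesmeza/luplid) ~> ok
% 11. mhop(n: 15) ~> 2205-06-30
% 12. scribe(p: /stubrebo/so, c: vafla) ~> overwrote
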